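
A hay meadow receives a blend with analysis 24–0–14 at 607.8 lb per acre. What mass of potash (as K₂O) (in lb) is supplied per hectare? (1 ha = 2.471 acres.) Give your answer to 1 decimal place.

210.3 lb K₂O per hectare

K₂O per acre = 607.8 × 14% = 85.092 lb.
Convert to per hectare: 85.092 × 2.471 = 210.262 lb.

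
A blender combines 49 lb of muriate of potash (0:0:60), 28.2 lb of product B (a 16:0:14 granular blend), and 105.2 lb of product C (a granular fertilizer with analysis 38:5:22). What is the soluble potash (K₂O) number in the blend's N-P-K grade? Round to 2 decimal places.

30.97% K₂O

Total mass = 49 + 28.2 + 105.2 = 182.4 lb.
K₂O mass = 60%×49 + 14%×28.2 + 22%×105.2 = 56.492 lb.
% K₂O = 56.492 / 182.4 = 30.9715%.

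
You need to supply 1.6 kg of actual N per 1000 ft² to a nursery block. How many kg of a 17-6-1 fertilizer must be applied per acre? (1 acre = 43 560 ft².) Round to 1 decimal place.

Product per 1000 ft² = 1.6 / 17% = 9.41176 kg.
Convert to per acre: 9.41176 × 43.56 = 409.976 kg.

410.0 kg of product per acre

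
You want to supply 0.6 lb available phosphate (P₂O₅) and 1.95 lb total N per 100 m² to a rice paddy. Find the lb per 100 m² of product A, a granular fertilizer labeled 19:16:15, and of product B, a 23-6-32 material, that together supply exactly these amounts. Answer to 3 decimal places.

With a, b = lb per 100 m² of product A and product B:
P₂O₅: 0.16·a + 0.06·b = 0.6
N: 0.19·a + 0.23·b = 1.95
Eliminate b: (row1) − 0.06/0.23·(row2) → 0.110435·a = 0.0913043, so a = 0.826772.
Then b = (1.95 − 0.19·0.826772) / 0.23 = 7.79528.

0.827 lb product A, 7.795 lb product B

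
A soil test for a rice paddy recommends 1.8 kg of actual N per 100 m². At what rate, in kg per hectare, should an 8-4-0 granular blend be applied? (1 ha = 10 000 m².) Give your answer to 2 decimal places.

Product per 100 m² = 1.8 / 8% = 22.5 kg.
Convert to per hectare: 22.5 × 100 = 2250 kg.

2250.00 kg of product per hectare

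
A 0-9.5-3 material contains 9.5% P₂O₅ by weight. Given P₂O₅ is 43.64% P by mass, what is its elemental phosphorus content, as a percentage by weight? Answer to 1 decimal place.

%P = 9.5 × 0.4364 = 4.1458%.

4.1% P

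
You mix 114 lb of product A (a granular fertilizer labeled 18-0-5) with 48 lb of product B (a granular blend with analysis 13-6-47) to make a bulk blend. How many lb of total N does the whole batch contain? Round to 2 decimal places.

N mass = 18%×114 + 13%×48 = 26.76 lb.

26.76 lb N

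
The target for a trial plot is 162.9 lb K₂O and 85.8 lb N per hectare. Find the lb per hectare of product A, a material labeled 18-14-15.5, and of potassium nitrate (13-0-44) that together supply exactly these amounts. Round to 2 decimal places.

280.69 lb product A, 271.35 lb potassium nitrate

With a, b = lb per hectare of product A and potassium nitrate:
K₂O: 0.155·a + 0.44·b = 162.9
N: 0.18·a + 0.13·b = 85.8
Solving simultaneously: a = 280.694, b = 271.346.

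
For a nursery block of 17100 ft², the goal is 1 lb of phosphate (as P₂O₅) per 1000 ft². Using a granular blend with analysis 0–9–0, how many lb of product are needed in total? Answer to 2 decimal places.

190.00 lb

Product per 1000 ft² = 1 / 9% = 11.1111 lb.
Total product = 11.1111 × 17100 / 1000 = 190 lb.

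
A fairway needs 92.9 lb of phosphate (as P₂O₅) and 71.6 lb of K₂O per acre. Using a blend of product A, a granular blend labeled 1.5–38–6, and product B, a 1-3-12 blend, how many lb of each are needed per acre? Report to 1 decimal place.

With a, b = lb per acre of product A and product B:
P₂O₅: 0.38·a + 0.03·b = 92.9
K₂O: 0.06·a + 0.12·b = 71.6
Solving simultaneously: a = 205.479, b = 493.927.

205.5 lb product A, 493.9 lb product B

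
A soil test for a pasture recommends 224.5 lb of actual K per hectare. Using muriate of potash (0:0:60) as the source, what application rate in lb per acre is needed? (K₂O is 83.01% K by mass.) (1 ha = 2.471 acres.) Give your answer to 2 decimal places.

182.42 lb of product per acre

As K₂O: 224.5 / 0.8301 = 270.449 lb per hectare.
Product per hectare = 270.449 / 60% = 450.749 lb.
Convert to per acre: 450.749 × 0.404694 = 182.416 lb.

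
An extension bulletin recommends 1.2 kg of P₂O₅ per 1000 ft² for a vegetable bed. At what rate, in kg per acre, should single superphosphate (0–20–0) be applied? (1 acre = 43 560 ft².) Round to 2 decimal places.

261.36 kg of product per acre

Product per 1000 ft² = 1.2 / 20% = 6 kg.
Convert to per acre: 6 × 43.56 = 261.36 kg.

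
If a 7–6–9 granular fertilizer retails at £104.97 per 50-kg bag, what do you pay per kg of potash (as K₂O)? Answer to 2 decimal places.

£23.33 per kg K₂O

K₂O in bag = 50 × 9% = 4.5 kg.
Cost per kg K₂O = £104.97 / 4.5 = £23.3267.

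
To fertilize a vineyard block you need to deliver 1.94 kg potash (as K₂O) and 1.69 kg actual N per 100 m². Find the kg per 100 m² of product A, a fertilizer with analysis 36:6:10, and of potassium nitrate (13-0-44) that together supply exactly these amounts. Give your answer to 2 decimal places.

3.38 kg product A, 3.64 kg potassium nitrate

Let a = kg of product A, b = kg of potassium nitrate (per 100 m²).
K₂O: 0.1·a + 0.44·b = 1.94
N: 0.36·a + 0.13·b = 1.69
Eliminate b: (row1) − 0.44/0.13·(row2) → -1.11846·a = -3.78, so a = 3.37964.
Then b = (1.69 − 0.36·3.37964) / 0.13 = 3.64099.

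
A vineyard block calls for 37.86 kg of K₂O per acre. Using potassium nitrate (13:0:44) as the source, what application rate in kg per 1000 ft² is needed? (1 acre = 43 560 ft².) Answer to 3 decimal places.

Product per acre = 37.86 / 44% = 86.0455 kg.
Convert to per 1000 ft²: 86.0455 × 0.0229568 = 1.97533 kg.

1.975 kg of product per thousand sq ft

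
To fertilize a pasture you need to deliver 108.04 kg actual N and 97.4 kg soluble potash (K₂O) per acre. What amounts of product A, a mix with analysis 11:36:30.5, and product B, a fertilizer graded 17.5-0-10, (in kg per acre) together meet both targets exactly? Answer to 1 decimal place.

147.3 kg product A, 524.8 kg product B

With a, b = kg per acre of product A and product B:
N: 0.11·a + 0.175·b = 108.04
K₂O: 0.305·a + 0.1·b = 97.4
Eliminate b: (row1) − 0.175/0.1·(row2) → -0.42375·a = -62.41, so a = 147.28.
Then b = (97.4 − 0.305·147.28) / 0.1 = 524.795.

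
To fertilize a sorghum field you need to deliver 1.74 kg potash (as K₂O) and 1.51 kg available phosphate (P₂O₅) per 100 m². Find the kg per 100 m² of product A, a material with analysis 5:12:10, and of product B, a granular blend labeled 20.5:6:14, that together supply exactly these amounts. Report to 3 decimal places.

9.907 kg product A, 5.352 kg product B

Let a = kg of product A, b = kg of product B (per 100 m²).
K₂O: 0.1·a + 0.14·b = 1.74
P₂O₅: 0.12·a + 0.06·b = 1.51
Eliminate a: (row1) − 0.1/0.12·(row2) → 0.09·b = 0.481667, so b = 5.35185.
Back-substitute: a = (1.74 − 0.14·5.35185) / 0.1 = 9.90741.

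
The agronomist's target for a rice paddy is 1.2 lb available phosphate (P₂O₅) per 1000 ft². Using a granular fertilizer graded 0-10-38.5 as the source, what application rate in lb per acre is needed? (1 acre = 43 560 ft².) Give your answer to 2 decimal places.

522.72 lb of product per acre

Product per 1000 ft² = 1.2 / 10% = 12 lb.
Convert to per acre: 12 × 43.56 = 522.72 lb.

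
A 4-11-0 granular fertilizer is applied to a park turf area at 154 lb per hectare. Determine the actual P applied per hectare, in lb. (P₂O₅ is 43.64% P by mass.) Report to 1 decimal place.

P₂O₅ per hectare = 154 × 11% = 16.94 lb.
Elemental P = 16.94 × 0.4364 = 7.39262 lb per hectare.

7.4 lb P per hectare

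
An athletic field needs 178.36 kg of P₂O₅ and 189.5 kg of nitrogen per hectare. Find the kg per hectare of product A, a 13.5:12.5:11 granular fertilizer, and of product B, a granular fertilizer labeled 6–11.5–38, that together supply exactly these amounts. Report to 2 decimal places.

With a, b = kg per hectare of product A and product B:
P₂O₅: 0.125·a + 0.115·b = 178.36
N: 0.135·a + 0.06·b = 189.5
Eliminate a: (row1) − 0.125/0.135·(row2) → 0.0594444·b = 2.89704, so b = 48.7352.
Back-substitute: a = (178.36 − 0.115·48.7352) / 0.125 = 1382.044.

1382.04 kg product A, 48.74 kg product B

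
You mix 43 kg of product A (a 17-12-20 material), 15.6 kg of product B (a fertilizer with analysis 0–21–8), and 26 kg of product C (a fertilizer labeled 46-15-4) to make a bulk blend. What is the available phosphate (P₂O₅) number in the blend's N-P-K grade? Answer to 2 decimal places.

14.58% P₂O₅

Total mass = 43 + 15.6 + 26 = 84.6 kg.
P₂O₅ mass = 12%×43 + 21%×15.6 + 15%×26 = 12.336 kg.
% P₂O₅ = 12.336 / 84.6 = 14.5816%.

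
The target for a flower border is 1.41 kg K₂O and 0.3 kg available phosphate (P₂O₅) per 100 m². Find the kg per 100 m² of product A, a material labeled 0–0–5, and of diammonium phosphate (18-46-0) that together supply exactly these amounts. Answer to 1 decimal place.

28.2 kg product A, 0.7 kg diammonium phosphate

With a, b = kg per 100 m² of product A and diammonium phosphate:
K₂O: 0.05·a + 0·b = 1.41
P₂O₅: 0·a + 0.46·b = 0.3
Solving simultaneously: a = 28.2, b = 0.652174.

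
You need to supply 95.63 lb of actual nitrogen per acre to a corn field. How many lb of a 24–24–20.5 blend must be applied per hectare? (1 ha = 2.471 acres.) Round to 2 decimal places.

Product per acre = 95.63 / 24% = 398.458 lb.
Convert to per hectare: 398.458 × 2.471 = 984.591 lb.

984.59 lb of product per hectare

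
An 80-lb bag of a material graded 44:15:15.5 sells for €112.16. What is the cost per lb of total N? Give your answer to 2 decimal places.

N in bag = 80 × 44% = 35.2 lb.
Cost per lb N = €112.16 / 35.2 = €3.1864.

€3.19 per lb N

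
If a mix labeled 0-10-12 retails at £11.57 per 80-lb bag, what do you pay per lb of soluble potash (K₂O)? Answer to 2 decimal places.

K₂O in bag = 80 × 12% = 9.6 lb.
Cost per lb K₂O = £11.57 / 9.6 = £1.2052.

£1.21 per lb K₂O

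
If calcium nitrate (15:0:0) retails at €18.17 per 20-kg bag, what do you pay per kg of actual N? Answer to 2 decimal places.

N in bag = 20 × 15% = 3 kg.
Cost per kg N = €18.17 / 3 = €6.0567.

€6.06 per kg N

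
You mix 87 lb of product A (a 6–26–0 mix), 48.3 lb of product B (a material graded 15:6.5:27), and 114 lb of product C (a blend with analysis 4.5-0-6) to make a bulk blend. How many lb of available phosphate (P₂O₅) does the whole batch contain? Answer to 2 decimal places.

P₂O₅ mass = 26%×87 + 6.5%×48.3 + 0%×114 = 25.7595 lb.

25.76 lb P₂O₅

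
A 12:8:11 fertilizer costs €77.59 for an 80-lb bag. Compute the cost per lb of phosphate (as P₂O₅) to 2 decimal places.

P₂O₅ in bag = 80 × 8% = 6.4 lb.
Cost per lb P₂O₅ = €77.59 / 6.4 = €12.1234.

€12.12 per lb P₂O₅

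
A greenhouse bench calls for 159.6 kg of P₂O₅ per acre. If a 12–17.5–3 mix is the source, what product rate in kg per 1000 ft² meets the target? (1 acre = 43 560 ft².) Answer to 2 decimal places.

20.94 kg of product per thousand sq ft

Product per acre = 159.6 / 17.5% = 912 kg.
Convert to per 1000 ft²: 912 × 0.0229568 = 20.9366 kg.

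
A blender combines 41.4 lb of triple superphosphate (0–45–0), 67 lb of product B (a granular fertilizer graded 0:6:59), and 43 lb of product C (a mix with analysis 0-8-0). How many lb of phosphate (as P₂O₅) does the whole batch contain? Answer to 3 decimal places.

26.090 lb P₂O₅

P₂O₅ mass = 45%×41.4 + 6%×67 + 8%×43 = 26.09 lb.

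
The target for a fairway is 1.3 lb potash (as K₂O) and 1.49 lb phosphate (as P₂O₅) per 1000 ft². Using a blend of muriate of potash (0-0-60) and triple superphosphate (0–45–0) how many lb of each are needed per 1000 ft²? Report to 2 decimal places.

2.17 lb muriate of potash, 3.31 lb triple superphosphate

Per-1000 ft² balance (a = muriate of potash, b = triple superphosphate):
K₂O: 0.6·a + 0·b = 1.3
P₂O₅: 0·a + 0.45·b = 1.49
Solving simultaneously: a = 2.16667, b = 3.31111.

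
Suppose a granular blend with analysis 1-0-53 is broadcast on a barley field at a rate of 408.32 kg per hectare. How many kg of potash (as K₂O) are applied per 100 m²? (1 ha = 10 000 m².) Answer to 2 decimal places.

2.16 kg K₂O per hundred sq m

K₂O per hectare = 408.32 × 53% = 216.41 kg.
Convert to per 100 m²: 216.41 × 0.01 = 2.1641 kg.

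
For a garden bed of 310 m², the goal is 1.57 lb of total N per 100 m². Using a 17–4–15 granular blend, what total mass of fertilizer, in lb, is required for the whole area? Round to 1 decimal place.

28.6 lb

Product per 100 m² = 1.57 / 17% = 9.23529 lb.
Total product = 9.23529 × 310 / 100 = 28.6294 lb.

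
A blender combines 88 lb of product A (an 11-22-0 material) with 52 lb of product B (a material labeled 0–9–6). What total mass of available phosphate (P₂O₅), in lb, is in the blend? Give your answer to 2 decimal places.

P₂O₅ mass = 22%×88 + 9%×52 = 24.04 lb.

24.04 lb P₂O₅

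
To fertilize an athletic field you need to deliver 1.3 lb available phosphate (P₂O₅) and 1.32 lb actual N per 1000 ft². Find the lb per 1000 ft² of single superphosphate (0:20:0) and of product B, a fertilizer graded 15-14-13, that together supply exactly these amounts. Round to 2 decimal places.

Let a = lb of single superphosphate, b = lb of product B (per 1000 ft²).
P₂O₅: 0.2·a + 0.14·b = 1.3
N: 0·a + 0.15·b = 1.32
Solving simultaneously: a = 0.34, b = 8.8.

0.34 lb single superphosphate, 8.80 lb product B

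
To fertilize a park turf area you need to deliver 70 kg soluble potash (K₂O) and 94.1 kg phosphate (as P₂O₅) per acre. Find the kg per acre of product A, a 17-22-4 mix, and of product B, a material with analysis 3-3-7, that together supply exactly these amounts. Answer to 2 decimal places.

315.99 kg product A, 819.44 kg product B

Per-acre balance (a = product A, b = product B):
K₂O: 0.04·a + 0.07·b = 70
P₂O₅: 0.22·a + 0.03·b = 94.1
Solving simultaneously: a = 315.986, b = 819.437.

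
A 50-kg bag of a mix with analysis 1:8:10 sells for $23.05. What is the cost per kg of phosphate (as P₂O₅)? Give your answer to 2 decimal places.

P₂O₅ in bag = 50 × 8% = 4 kg.
Cost per kg P₂O₅ = $23.05 / 4 = $5.7625.

$5.76 per kg P₂O₅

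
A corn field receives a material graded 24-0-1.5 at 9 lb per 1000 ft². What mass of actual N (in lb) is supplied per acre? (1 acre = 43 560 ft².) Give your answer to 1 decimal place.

nitrogen per 1000 ft² = 9 × 24% = 2.16 lb.
Convert to per acre: 2.16 × 43.56 = 94.0896 lb.

94.1 lb N per acre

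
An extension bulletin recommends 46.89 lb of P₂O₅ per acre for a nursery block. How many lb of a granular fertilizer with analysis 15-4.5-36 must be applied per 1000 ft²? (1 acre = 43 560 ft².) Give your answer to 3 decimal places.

Product per acre = 46.89 / 4.5% = 1042 lb.
Convert to per 1000 ft²: 1042 × 0.0229568 = 23.92103 lb.

23.921 lb of product per thousand sq ft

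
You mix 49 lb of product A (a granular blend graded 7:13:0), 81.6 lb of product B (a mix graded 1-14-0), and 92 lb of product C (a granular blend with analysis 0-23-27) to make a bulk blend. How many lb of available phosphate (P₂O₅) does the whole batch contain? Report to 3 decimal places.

38.954 lb P₂O₅

P₂O₅ mass = 13%×49 + 14%×81.6 + 23%×92 = 38.954 lb.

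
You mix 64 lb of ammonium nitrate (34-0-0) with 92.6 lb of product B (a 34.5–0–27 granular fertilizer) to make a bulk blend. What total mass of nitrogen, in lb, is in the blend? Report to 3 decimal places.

N mass = 34%×64 + 34.5%×92.6 = 53.707 lb.

53.707 lb N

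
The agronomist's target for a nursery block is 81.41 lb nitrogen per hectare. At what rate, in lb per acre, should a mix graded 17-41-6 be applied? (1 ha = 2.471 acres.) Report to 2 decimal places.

193.80 lb of product per acre

Product per hectare = 81.41 / 17% = 478.882 lb.
Convert to per acre: 478.882 × 0.404694 = 193.801 lb.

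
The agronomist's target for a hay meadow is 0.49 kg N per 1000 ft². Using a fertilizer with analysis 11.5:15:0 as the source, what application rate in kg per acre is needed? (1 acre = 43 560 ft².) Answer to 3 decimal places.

185.603 kg of product per acre

Product per 1000 ft² = 0.49 / 11.5% = 4.26087 kg.
Convert to per acre: 4.26087 × 43.56 = 185.60348 kg.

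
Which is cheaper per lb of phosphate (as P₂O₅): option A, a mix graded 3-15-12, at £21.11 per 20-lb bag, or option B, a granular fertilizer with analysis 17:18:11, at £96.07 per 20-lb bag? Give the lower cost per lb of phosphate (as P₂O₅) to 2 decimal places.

£7.04 per lb P₂O₅ (option A)

option A: P₂O₅ per bag = 20 × 15% = 3 lb; cost = 21.11 / 3 = £7.0367/lb P₂O₅.
option B: P₂O₅ per bag = 20 × 18% = 3.6 lb; cost = 96.07 / 3.6 = £26.6861/lb P₂O₅.
option A is cheaper.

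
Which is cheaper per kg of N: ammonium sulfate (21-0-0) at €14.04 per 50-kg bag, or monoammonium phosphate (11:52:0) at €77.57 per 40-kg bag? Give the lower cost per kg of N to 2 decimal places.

€1.34 per kg N (ammonium sulfate)

ammonium sulfate: N per bag = 50 × 21% = 10.5 kg; cost = 14.04 / 10.5 = €1.3371/kg N.
monoammonium phosphate: N per bag = 40 × 11% = 4.4 kg; cost = 77.57 / 4.4 = €17.6295/kg N.
ammonium sulfate is cheaper.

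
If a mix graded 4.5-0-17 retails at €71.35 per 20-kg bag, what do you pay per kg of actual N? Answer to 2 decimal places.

N in bag = 20 × 4.5% = 0.9 kg.
Cost per kg N = €71.35 / 0.9 = €79.2778.

€79.28 per kg N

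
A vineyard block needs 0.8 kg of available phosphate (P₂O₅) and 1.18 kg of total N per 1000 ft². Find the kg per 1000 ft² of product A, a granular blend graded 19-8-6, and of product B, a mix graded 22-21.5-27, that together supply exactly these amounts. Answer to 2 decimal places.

3.34 kg product A, 2.48 kg product B

Per-1000 ft² balance (a = product A, b = product B):
P₂O₅: 0.08·a + 0.215·b = 0.8
N: 0.19·a + 0.22·b = 1.18
Solving simultaneously: a = 3.34194, b = 2.47742.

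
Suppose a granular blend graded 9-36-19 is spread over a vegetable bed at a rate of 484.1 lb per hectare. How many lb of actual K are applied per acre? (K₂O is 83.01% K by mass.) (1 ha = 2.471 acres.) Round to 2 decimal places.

30.90 lb K per acre

K₂O per hectare = 484.1 × 19% = 91.979 lb.
Elemental K = 91.979 × 0.8301 = 76.3518 lb per hectare.
Convert to per acre: 76.3518 × 0.404694 = 30.8991 lb.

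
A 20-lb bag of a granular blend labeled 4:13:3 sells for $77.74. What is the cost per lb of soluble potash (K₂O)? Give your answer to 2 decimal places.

$129.57 per lb K₂O

K₂O in bag = 20 × 3% = 0.6 lb.
Cost per lb K₂O = $77.74 / 0.6 = $129.5667.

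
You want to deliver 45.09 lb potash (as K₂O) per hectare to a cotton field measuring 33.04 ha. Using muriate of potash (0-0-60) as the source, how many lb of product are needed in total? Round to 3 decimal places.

2482.956 lb

Product per hectare = 45.09 / 60% = 75.15 lb.
Total product = 75.15 × 33.04 = 2482.956 lb.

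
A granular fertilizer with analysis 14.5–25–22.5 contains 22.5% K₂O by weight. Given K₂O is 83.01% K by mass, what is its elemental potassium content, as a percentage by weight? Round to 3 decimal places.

18.677% K

%K = 22.5 × 0.8301 = 18.6772%.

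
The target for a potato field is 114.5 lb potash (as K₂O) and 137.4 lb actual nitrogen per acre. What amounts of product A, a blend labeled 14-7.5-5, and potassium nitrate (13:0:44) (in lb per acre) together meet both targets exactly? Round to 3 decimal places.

With a, b = lb per acre of product A and potassium nitrate:
K₂O: 0.05·a + 0.44·b = 114.5
N: 0.14·a + 0.13·b = 137.4
Solving simultaneously: a = 827.0599, b = 166.2432.

827.060 lb product A, 166.243 lb potassium nitrate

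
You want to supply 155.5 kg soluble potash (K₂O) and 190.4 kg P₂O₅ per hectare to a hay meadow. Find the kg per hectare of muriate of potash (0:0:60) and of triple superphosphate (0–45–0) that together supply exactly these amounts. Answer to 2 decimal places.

259.17 kg muriate of potash, 423.11 kg triple superphosphate

Let a = kg of muriate of potash, b = kg of triple superphosphate (per hectare).
K₂O: 0.6·a + 0·b = 155.5
P₂O₅: 0·a + 0.45·b = 190.4
Solving simultaneously: a = 259.167, b = 423.111.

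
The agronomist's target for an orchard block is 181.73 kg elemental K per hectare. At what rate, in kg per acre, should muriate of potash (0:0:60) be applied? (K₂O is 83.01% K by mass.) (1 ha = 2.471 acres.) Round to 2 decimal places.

147.66 kg of product per acre

As K₂O: 181.73 / 0.8301 = 218.925 kg per hectare.
Product per hectare = 218.925 / 60% = 364.876 kg.
Convert to per acre: 364.876 × 0.404694 = 147.663 kg.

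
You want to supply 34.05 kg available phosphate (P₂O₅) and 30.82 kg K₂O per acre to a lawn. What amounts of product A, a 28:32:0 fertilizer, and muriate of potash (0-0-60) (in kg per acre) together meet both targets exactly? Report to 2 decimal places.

Per-acre balance (a = product A, b = muriate of potash):
P₂O₅: 0.32·a + 0·b = 34.05
K₂O: 0·a + 0.6·b = 30.82
Solving simultaneously: a = 106.406, b = 51.3667.

106.41 kg product A, 51.37 kg muriate of potash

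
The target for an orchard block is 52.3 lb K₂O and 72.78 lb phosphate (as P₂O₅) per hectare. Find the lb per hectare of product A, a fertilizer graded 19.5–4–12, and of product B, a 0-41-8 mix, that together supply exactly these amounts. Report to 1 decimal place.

Let a = lb of product A, b = lb of product B (per hectare).
K₂O: 0.12·a + 0.08·b = 52.3
P₂O₅: 0.04·a + 0.41·b = 72.78
Eliminate b: (row1) − 0.08/0.41·(row2) → 0.112195·a = 38.099, so a = 339.578.
Then b = (72.78 − 0.04·339.578) / 0.41 = 144.383.

339.6 lb product A, 144.4 lb product B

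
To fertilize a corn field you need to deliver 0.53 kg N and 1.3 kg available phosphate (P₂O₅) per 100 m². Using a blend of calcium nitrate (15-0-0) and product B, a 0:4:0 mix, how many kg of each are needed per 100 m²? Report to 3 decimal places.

3.533 kg calcium nitrate, 32.500 kg product B

With a, b = kg per 100 m² of calcium nitrate and product B:
N: 0.15·a + 0·b = 0.53
P₂O₅: 0·a + 0.04·b = 1.3
Solving simultaneously: a = 3.53333, b = 32.5.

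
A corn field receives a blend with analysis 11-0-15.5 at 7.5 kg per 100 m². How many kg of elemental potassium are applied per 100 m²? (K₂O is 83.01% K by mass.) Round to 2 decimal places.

0.96 kg K per hundred sq m

K₂O per 100 m² = 7.5 × 15.5% = 1.1625 kg.
Elemental K = 1.1625 × 0.8301 = 0.964991 kg per 100 m².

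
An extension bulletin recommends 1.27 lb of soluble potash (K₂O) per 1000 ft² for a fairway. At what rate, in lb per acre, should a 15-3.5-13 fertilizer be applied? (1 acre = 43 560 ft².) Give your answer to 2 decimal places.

Product per 1000 ft² = 1.27 / 13% = 9.76923 lb.
Convert to per acre: 9.76923 × 43.56 = 425.548 lb.

425.55 lb of product per acre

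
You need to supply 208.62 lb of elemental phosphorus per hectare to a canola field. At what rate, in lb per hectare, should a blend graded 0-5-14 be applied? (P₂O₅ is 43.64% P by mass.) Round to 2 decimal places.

As P₂O₅: 208.62 / 0.4364 = 478.048 lb per hectare.
Product per hectare = 478.048 / 5% = 9560.953 lb.

9560.95 lb of product per hectare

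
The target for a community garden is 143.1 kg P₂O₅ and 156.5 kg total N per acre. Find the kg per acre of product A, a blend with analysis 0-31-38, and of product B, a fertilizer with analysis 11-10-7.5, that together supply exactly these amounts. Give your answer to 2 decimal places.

Per-acre balance (a = product A, b = product B):
P₂O₅: 0.31·a + 0.1·b = 143.1
N: 0·a + 0.11·b = 156.5
Solving simultaneously: a = 2.66862, b = 1422.727.

2.67 kg product A, 1422.73 kg product B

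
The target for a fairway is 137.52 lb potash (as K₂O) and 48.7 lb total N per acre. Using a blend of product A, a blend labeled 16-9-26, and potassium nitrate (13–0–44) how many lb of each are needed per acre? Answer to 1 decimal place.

97.0 lb product A, 255.2 lb potassium nitrate

With a, b = lb per acre of product A and potassium nitrate:
K₂O: 0.26·a + 0.44·b = 137.52
N: 0.16·a + 0.13·b = 48.7
Eliminate a: (row1) − 0.26/0.16·(row2) → 0.22875·b = 58.3825, so b = 255.224.
Back-substitute: a = (137.52 − 0.44·255.224) / 0.26 = 97.0055.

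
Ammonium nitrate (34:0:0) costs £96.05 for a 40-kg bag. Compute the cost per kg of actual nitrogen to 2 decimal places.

£7.06 per kg N

N in bag = 40 × 34% = 13.6 kg.
Cost per kg N = £96.05 / 13.6 = £7.0625.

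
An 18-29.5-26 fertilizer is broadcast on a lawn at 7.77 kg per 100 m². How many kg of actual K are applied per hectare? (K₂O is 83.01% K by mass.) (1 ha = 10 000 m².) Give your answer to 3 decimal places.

167.697 kg K per hectare

K₂O per 100 m² = 7.77 × 26% = 2.0202 kg.
Elemental K = 2.0202 × 0.8301 = 1.67697 kg per 100 m².
Convert to per hectare: 1.67697 × 100 = 167.6968 kg.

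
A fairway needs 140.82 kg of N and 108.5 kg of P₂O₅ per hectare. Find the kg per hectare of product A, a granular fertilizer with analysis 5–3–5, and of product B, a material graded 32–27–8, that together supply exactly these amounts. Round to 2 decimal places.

846.51 kg product A, 307.79 kg product B

Per-hectare balance (a = product A, b = product B):
N: 0.05·a + 0.32·b = 140.82
P₂O₅: 0.03·a + 0.27·b = 108.5
Solving simultaneously: a = 846.513, b = 307.7949.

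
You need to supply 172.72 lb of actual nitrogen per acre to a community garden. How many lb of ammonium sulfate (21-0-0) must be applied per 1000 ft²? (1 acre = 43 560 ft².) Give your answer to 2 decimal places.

Product per acre = 172.72 / 21% = 822.476 lb.
Convert to per 1000 ft²: 822.476 × 0.0229568 = 18.8815 lb.

18.88 lb of product per thousand sq ft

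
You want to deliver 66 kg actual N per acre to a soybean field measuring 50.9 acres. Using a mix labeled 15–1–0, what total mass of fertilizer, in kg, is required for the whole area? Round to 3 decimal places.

22396.000 kg

Product per acre = 66 / 15% = 440 kg.
Total product = 440 × 50.9 = 22396 kg.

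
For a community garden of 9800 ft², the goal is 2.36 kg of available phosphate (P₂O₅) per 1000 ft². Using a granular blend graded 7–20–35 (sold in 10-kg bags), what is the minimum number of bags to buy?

Product per 1000 ft² = 2.36 / 20% = 11.8 kg.
Total product = 11.8 × 9800 / 1000 = 115.64 kg.
Bags = ⌈115.64 / 10⌉ = 12.

12 bags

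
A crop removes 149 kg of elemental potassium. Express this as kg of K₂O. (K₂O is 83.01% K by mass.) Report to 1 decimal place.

179.5 kg K₂O

K₂O = 149 / 0.8301 = 179.496 kg.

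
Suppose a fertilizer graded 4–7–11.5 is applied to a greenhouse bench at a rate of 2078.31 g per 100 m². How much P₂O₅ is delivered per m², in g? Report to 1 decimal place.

1.5 g P₂O₅ per sq m

P₂O₅ per 100 m² = 2078.31 × 7% = 145.482 g.
Convert to per m²: 145.482 × 0.01 = 1.45482 g.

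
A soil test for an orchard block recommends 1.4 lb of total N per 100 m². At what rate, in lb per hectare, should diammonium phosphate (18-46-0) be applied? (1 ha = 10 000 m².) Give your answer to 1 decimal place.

777.8 lb of product per hectare

Product per 100 m² = 1.4 / 18% = 7.77778 lb.
Convert to per hectare: 7.77778 × 100 = 777.778 lb.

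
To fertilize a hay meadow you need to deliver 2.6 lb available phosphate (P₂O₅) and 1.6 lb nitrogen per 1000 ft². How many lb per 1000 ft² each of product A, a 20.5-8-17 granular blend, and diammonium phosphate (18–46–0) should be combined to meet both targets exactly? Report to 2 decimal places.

3.35 lb product A, 5.07 lb diammonium phosphate

Per-1000 ft² balance (a = product A, b = diammonium phosphate):
P₂O₅: 0.08·a + 0.46·b = 2.6
N: 0.205·a + 0.18·b = 1.6
Solving simultaneously: a = 3.35419, b = 5.06884.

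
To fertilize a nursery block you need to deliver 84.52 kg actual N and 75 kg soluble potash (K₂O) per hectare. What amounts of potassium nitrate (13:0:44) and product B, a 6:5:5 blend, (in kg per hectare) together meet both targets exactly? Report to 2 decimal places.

Per-hectare balance (a = potassium nitrate, b = product B):
N: 0.13·a + 0.06·b = 84.52
K₂O: 0.44·a + 0.05·b = 75
Solving simultaneously: a = 13.7688, b = 1378.834.

13.77 kg potassium nitrate, 1378.83 kg product B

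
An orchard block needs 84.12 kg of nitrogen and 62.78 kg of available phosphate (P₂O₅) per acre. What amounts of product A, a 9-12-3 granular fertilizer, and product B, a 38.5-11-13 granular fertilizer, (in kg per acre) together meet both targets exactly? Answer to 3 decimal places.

With a, b = kg per acre of product A and product B:
N: 0.09·a + 0.385·b = 84.12
P₂O₅: 0.12·a + 0.11·b = 62.78
Solving simultaneously: a = 410.9394, b = 122.4298.

410.939 kg product A, 122.430 kg product B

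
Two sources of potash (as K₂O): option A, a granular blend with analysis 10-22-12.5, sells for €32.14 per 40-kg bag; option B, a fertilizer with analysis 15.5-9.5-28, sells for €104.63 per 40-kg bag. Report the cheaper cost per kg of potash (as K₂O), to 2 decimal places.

€6.43 per kg K₂O (option A)

option A: K₂O per bag = 40 × 12.5% = 5 kg; cost = 32.14 / 5 = €6.4280/kg K₂O.
option B: K₂O per bag = 40 × 28% = 11.2 kg; cost = 104.63 / 11.2 = €9.3420/kg K₂O.
option A is cheaper.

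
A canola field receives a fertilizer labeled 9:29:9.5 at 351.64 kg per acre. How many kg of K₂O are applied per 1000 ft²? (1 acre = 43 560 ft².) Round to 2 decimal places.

K₂O per acre = 351.64 × 9.5% = 33.4058 kg.
Convert to per 1000 ft²: 33.4058 × 0.0229568 = 0.766892 kg.

0.77 kg K₂O per thousand sq ft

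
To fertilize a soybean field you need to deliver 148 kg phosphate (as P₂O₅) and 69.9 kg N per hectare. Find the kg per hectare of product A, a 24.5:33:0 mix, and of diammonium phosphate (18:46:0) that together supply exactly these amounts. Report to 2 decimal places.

With a, b = kg per hectare of product A and diammonium phosphate:
P₂O₅: 0.33·a + 0.46·b = 148
N: 0.245·a + 0.18·b = 69.9
From row1: a = (148 − 0.46·b) / 0.33.
Into row2: 0.245·(148 − 0.46·b)/0.33 + 0.18·b = 69.9 → b = 247.523, a = 103.452.

103.45 kg product A, 247.52 kg diammonium phosphate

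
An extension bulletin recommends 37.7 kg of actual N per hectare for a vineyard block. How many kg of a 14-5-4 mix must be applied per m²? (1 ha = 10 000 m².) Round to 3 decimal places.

Product per hectare = 37.7 / 14% = 269.286 kg.
Convert to per m²: 269.286 × 0.0001 = 0.0269286 kg.

0.027 kg of product per sq m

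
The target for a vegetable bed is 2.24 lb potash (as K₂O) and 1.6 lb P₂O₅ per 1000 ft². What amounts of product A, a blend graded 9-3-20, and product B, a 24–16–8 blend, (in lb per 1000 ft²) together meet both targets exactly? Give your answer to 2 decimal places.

7.78 lb product A, 8.54 lb product B

Let a = lb of product A, b = lb of product B (per 1000 ft²).
K₂O: 0.2·a + 0.08·b = 2.24
P₂O₅: 0.03·a + 0.16·b = 1.6
Eliminate b: (row1) − 0.08/0.16·(row2) → 0.185·a = 1.44, so a = 7.78378.
Then b = (1.6 − 0.03·7.78378) / 0.16 = 8.54054.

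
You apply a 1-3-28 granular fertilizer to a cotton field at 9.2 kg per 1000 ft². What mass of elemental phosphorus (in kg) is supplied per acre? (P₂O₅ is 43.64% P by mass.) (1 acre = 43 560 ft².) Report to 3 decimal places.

5.247 kg P per acre

P₂O₅ per 1000 ft² = 9.2 × 3% = 0.276 kg.
Elemental P = 0.276 × 0.4364 = 0.120446 kg per 1000 ft².
Convert to per acre: 0.120446 × 43.56 = 5.24665 kg.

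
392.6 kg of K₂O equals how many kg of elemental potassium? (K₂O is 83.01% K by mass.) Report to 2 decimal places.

325.90 kg K

K = 392.6 × 0.8301 = 325.897 kg.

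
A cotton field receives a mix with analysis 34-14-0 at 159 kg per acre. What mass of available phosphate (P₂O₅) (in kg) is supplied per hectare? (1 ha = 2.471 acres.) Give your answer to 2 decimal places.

P₂O₅ per acre = 159 × 14% = 22.26 kg.
Convert to per hectare: 22.26 × 2.471 = 55.0045 kg.

55.00 kg P₂O₅ per hectare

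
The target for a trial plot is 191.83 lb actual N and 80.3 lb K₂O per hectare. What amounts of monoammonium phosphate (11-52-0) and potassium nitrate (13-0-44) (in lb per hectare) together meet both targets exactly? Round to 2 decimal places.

1528.23 lb monoammonium phosphate, 182.50 lb potassium nitrate

With a, b = lb per hectare of monoammonium phosphate and potassium nitrate:
N: 0.11·a + 0.13·b = 191.83
K₂O: 0·a + 0.44·b = 80.3
Solving simultaneously: a = 1528.227, b = 182.5.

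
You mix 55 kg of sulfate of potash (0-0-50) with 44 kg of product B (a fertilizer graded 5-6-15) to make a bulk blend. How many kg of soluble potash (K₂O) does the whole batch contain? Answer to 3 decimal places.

K₂O mass = 50%×55 + 15%×44 = 34.1 kg.

34.100 kg K₂O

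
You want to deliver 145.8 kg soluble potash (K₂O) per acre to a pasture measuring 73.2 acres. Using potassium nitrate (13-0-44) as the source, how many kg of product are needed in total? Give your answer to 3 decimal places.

24255.818 kg

Product per acre = 145.8 / 44% = 331.364 kg.
Total product = 331.364 × 73.2 = 24255.8182 kg.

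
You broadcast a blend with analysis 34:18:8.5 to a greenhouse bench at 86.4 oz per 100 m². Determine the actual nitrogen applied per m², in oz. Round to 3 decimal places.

0.294 oz N per sq m

nitrogen per 100 m² = 86.4 × 34% = 29.376 oz.
Convert to per m²: 29.376 × 0.01 = 0.29376 oz.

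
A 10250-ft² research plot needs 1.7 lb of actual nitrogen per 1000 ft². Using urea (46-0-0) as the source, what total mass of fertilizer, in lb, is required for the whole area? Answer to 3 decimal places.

37.880 lb

Product per 1000 ft² = 1.7 / 46% = 3.69565 lb.
Total product = 3.69565 × 10250 / 1000 = 37.8804 lb.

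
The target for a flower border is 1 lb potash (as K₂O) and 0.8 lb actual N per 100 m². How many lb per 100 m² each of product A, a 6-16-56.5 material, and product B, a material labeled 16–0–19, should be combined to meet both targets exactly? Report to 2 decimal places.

0.10 lb product A, 4.96 lb product B

Per-100 m² balance (a = product A, b = product B):
K₂O: 0.565·a + 0.19·b = 1
N: 0.06·a + 0.16·b = 0.8
From row1: a = (1 − 0.19·b) / 0.565.
Into row2: 0.06·(1 − 0.19·b)/0.565 + 0.16·b = 0.8 → b = 4.96203, a = 0.101266.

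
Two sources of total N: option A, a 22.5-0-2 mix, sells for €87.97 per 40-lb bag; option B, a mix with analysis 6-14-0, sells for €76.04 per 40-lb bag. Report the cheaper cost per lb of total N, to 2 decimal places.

option A: N per bag = 40 × 22.5% = 9 lb; cost = 87.97 / 9 = €9.7744/lb N.
option B: N per bag = 40 × 6% = 2.4 lb; cost = 76.04 / 2.4 = €31.6833/lb N.
option A is cheaper.

€9.77 per lb N (option A)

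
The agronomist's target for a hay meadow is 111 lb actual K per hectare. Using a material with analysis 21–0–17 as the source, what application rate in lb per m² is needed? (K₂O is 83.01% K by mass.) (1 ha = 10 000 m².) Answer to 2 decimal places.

0.08 lb of product per sq m

As K₂O: 111 / 0.8301 = 133.719 lb per hectare.
Product per hectare = 133.719 / 17% = 786.581 lb.
Convert to per m²: 786.581 × 0.0001 = 0.0786581 lb.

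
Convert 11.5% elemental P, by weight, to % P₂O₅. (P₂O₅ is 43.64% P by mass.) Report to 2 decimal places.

%P₂O₅ = 11.5 / 0.4364 = 26.352%.

26.35% P₂O₅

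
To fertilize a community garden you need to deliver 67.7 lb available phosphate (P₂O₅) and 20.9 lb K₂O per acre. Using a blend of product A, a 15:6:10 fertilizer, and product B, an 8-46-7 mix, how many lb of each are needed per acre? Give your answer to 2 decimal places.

Per-acre balance (a = product A, b = product B):
P₂O₅: 0.06·a + 0.46·b = 67.7
K₂O: 0.1·a + 0.07·b = 20.9
Eliminate b: (row1) − 0.46/0.07·(row2) → -0.597143·a = -69.6429, so a = 116.627.
Then b = (20.9 − 0.1·116.627) / 0.07 = 131.962.

116.63 lb product A, 131.96 lb product B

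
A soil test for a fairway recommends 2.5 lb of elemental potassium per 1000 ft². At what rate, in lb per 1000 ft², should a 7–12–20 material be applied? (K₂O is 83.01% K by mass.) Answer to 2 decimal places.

15.06 lb of product per thousand sq ft

As K₂O: 2.5 / 0.8301 = 3.01169 lb per 1000 ft².
Product per 1000 ft² = 3.01169 / 20% = 15.0584 lb.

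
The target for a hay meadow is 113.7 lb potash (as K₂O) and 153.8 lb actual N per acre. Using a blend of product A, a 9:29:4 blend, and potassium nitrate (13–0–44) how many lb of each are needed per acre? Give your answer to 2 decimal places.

Let a = lb of product A, b = lb of potassium nitrate (per acre).
K₂O: 0.04·a + 0.44·b = 113.7
N: 0.09·a + 0.13·b = 153.8
Solving simultaneously: a = 1537.529, b = 118.634.

1537.53 lb product A, 118.63 lb potassium nitrate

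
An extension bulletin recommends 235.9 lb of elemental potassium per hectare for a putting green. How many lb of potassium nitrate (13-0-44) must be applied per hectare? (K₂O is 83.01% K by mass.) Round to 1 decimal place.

645.9 lb of product per hectare

As K₂O: 235.9 / 0.8301 = 284.183 lb per hectare.
Product per hectare = 284.183 / 44% = 645.87 lb.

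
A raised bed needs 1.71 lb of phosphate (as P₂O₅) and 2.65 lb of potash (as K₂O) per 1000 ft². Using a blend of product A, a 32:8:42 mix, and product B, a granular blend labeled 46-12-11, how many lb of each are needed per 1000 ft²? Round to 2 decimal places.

With a, b = lb per 1000 ft² of product A and product B:
P₂O₅: 0.08·a + 0.12·b = 1.71
K₂O: 0.42·a + 0.11·b = 2.65
From row1: a = (1.71 − 0.12·b) / 0.08.
Into row2: 0.42·(1.71 − 0.12·b)/0.08 + 0.11·b = 2.65 → b = 12.1683, a = 3.1226.

3.12 lb product A, 12.17 lb product B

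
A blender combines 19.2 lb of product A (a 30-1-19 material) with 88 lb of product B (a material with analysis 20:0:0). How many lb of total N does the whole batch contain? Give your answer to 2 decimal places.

23.36 lb N

N mass = 30%×19.2 + 20%×88 = 23.36 lb.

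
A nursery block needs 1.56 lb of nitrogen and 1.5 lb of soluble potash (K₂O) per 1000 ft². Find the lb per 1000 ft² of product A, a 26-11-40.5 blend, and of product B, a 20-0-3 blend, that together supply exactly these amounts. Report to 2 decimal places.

Per-1000 ft² balance (a = product A, b = product B):
N: 0.26·a + 0.2·b = 1.56
K₂O: 0.405·a + 0.03·b = 1.5
Eliminate b: (row1) − 0.2/0.03·(row2) → -2.44·a = -8.44, so a = 3.45902.
Then b = (1.5 − 0.405·3.45902) / 0.03 = 3.30328.

3.46 lb product A, 3.30 lb product B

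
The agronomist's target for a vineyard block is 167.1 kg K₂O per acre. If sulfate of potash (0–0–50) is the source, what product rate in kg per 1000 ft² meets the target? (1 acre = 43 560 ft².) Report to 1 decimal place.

7.7 kg of product per thousand sq ft

Product per acre = 167.1 / 50% = 334.2 kg.
Convert to per 1000 ft²: 334.2 × 0.0229568 = 7.67218 kg.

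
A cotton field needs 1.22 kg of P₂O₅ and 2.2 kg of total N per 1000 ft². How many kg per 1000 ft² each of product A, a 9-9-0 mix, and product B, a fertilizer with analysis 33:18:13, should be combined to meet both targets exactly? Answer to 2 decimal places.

Per-1000 ft² balance (a = product A, b = product B):
P₂O₅: 0.09·a + 0.18·b = 1.22
N: 0.09·a + 0.33·b = 2.2
Solving simultaneously: a = 0.488889, b = 6.53333.

0.49 kg product A, 6.53 kg product B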